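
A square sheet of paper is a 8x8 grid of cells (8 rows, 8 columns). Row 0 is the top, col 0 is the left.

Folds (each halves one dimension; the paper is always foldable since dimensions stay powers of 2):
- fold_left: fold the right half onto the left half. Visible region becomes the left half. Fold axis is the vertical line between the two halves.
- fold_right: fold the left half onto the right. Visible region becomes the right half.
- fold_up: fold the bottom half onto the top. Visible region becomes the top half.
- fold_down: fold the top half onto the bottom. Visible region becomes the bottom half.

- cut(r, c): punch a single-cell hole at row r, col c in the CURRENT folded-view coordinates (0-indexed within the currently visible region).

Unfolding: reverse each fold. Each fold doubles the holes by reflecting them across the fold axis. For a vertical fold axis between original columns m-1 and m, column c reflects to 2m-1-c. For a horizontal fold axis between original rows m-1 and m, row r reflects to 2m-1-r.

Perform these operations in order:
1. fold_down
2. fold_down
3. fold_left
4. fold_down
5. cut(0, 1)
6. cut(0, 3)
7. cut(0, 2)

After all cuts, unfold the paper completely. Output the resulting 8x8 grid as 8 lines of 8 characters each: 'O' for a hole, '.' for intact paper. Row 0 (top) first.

Answer: .OOOOOO.
.OOOOOO.
.OOOOOO.
.OOOOOO.
.OOOOOO.
.OOOOOO.
.OOOOOO.
.OOOOOO.

Derivation:
Op 1 fold_down: fold axis h@4; visible region now rows[4,8) x cols[0,8) = 4x8
Op 2 fold_down: fold axis h@6; visible region now rows[6,8) x cols[0,8) = 2x8
Op 3 fold_left: fold axis v@4; visible region now rows[6,8) x cols[0,4) = 2x4
Op 4 fold_down: fold axis h@7; visible region now rows[7,8) x cols[0,4) = 1x4
Op 5 cut(0, 1): punch at orig (7,1); cuts so far [(7, 1)]; region rows[7,8) x cols[0,4) = 1x4
Op 6 cut(0, 3): punch at orig (7,3); cuts so far [(7, 1), (7, 3)]; region rows[7,8) x cols[0,4) = 1x4
Op 7 cut(0, 2): punch at orig (7,2); cuts so far [(7, 1), (7, 2), (7, 3)]; region rows[7,8) x cols[0,4) = 1x4
Unfold 1 (reflect across h@7): 6 holes -> [(6, 1), (6, 2), (6, 3), (7, 1), (7, 2), (7, 3)]
Unfold 2 (reflect across v@4): 12 holes -> [(6, 1), (6, 2), (6, 3), (6, 4), (6, 5), (6, 6), (7, 1), (7, 2), (7, 3), (7, 4), (7, 5), (7, 6)]
Unfold 3 (reflect across h@6): 24 holes -> [(4, 1), (4, 2), (4, 3), (4, 4), (4, 5), (4, 6), (5, 1), (5, 2), (5, 3), (5, 4), (5, 5), (5, 6), (6, 1), (6, 2), (6, 3), (6, 4), (6, 5), (6, 6), (7, 1), (7, 2), (7, 3), (7, 4), (7, 5), (7, 6)]
Unfold 4 (reflect across h@4): 48 holes -> [(0, 1), (0, 2), (0, 3), (0, 4), (0, 5), (0, 6), (1, 1), (1, 2), (1, 3), (1, 4), (1, 5), (1, 6), (2, 1), (2, 2), (2, 3), (2, 4), (2, 5), (2, 6), (3, 1), (3, 2), (3, 3), (3, 4), (3, 5), (3, 6), (4, 1), (4, 2), (4, 3), (4, 4), (4, 5), (4, 6), (5, 1), (5, 2), (5, 3), (5, 4), (5, 5), (5, 6), (6, 1), (6, 2), (6, 3), (6, 4), (6, 5), (6, 6), (7, 1), (7, 2), (7, 3), (7, 4), (7, 5), (7, 6)]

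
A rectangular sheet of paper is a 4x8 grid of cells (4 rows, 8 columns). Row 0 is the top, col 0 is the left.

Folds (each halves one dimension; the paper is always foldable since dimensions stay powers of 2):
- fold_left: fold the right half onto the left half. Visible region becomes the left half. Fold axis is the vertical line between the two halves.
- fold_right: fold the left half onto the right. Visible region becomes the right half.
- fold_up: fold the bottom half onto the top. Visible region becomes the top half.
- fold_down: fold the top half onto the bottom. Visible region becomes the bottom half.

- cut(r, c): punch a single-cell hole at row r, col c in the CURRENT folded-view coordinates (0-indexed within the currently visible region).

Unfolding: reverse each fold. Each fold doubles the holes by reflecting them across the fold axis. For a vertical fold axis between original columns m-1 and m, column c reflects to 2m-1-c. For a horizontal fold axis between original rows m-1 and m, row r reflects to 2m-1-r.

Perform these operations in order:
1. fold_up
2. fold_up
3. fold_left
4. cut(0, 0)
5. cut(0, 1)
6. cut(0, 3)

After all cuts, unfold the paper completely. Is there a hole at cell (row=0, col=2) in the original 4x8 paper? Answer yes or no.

Answer: no

Derivation:
Op 1 fold_up: fold axis h@2; visible region now rows[0,2) x cols[0,8) = 2x8
Op 2 fold_up: fold axis h@1; visible region now rows[0,1) x cols[0,8) = 1x8
Op 3 fold_left: fold axis v@4; visible region now rows[0,1) x cols[0,4) = 1x4
Op 4 cut(0, 0): punch at orig (0,0); cuts so far [(0, 0)]; region rows[0,1) x cols[0,4) = 1x4
Op 5 cut(0, 1): punch at orig (0,1); cuts so far [(0, 0), (0, 1)]; region rows[0,1) x cols[0,4) = 1x4
Op 6 cut(0, 3): punch at orig (0,3); cuts so far [(0, 0), (0, 1), (0, 3)]; region rows[0,1) x cols[0,4) = 1x4
Unfold 1 (reflect across v@4): 6 holes -> [(0, 0), (0, 1), (0, 3), (0, 4), (0, 6), (0, 7)]
Unfold 2 (reflect across h@1): 12 holes -> [(0, 0), (0, 1), (0, 3), (0, 4), (0, 6), (0, 7), (1, 0), (1, 1), (1, 3), (1, 4), (1, 6), (1, 7)]
Unfold 3 (reflect across h@2): 24 holes -> [(0, 0), (0, 1), (0, 3), (0, 4), (0, 6), (0, 7), (1, 0), (1, 1), (1, 3), (1, 4), (1, 6), (1, 7), (2, 0), (2, 1), (2, 3), (2, 4), (2, 6), (2, 7), (3, 0), (3, 1), (3, 3), (3, 4), (3, 6), (3, 7)]
Holes: [(0, 0), (0, 1), (0, 3), (0, 4), (0, 6), (0, 7), (1, 0), (1, 1), (1, 3), (1, 4), (1, 6), (1, 7), (2, 0), (2, 1), (2, 3), (2, 4), (2, 6), (2, 7), (3, 0), (3, 1), (3, 3), (3, 4), (3, 6), (3, 7)]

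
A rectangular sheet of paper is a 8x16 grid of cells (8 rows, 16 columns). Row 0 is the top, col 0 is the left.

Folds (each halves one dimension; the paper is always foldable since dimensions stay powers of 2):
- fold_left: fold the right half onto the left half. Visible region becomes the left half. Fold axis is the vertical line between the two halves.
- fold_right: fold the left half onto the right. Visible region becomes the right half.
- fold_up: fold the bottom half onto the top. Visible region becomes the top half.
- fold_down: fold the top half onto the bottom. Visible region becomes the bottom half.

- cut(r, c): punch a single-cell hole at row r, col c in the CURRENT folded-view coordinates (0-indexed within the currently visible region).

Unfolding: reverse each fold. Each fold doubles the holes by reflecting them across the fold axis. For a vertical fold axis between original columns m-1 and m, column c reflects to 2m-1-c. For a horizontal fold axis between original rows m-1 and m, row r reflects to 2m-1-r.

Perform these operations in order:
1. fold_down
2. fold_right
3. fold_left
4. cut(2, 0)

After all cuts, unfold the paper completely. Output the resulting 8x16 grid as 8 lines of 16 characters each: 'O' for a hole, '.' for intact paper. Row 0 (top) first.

Op 1 fold_down: fold axis h@4; visible region now rows[4,8) x cols[0,16) = 4x16
Op 2 fold_right: fold axis v@8; visible region now rows[4,8) x cols[8,16) = 4x8
Op 3 fold_left: fold axis v@12; visible region now rows[4,8) x cols[8,12) = 4x4
Op 4 cut(2, 0): punch at orig (6,8); cuts so far [(6, 8)]; region rows[4,8) x cols[8,12) = 4x4
Unfold 1 (reflect across v@12): 2 holes -> [(6, 8), (6, 15)]
Unfold 2 (reflect across v@8): 4 holes -> [(6, 0), (6, 7), (6, 8), (6, 15)]
Unfold 3 (reflect across h@4): 8 holes -> [(1, 0), (1, 7), (1, 8), (1, 15), (6, 0), (6, 7), (6, 8), (6, 15)]

Answer: ................
O......OO......O
................
................
................
................
O......OO......O
................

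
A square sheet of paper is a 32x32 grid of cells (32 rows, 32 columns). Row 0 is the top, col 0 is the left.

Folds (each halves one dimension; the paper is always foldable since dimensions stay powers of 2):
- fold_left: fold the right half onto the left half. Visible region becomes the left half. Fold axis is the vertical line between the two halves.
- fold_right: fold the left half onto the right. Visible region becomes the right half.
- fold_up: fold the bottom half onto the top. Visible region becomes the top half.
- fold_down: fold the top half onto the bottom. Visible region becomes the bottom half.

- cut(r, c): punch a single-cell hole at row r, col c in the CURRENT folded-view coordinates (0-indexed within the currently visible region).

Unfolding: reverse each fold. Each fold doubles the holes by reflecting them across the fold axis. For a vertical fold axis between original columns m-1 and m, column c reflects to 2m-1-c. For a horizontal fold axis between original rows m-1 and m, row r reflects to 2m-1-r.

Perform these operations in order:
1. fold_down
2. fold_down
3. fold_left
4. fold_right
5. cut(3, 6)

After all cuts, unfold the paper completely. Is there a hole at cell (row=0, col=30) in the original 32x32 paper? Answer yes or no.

Op 1 fold_down: fold axis h@16; visible region now rows[16,32) x cols[0,32) = 16x32
Op 2 fold_down: fold axis h@24; visible region now rows[24,32) x cols[0,32) = 8x32
Op 3 fold_left: fold axis v@16; visible region now rows[24,32) x cols[0,16) = 8x16
Op 4 fold_right: fold axis v@8; visible region now rows[24,32) x cols[8,16) = 8x8
Op 5 cut(3, 6): punch at orig (27,14); cuts so far [(27, 14)]; region rows[24,32) x cols[8,16) = 8x8
Unfold 1 (reflect across v@8): 2 holes -> [(27, 1), (27, 14)]
Unfold 2 (reflect across v@16): 4 holes -> [(27, 1), (27, 14), (27, 17), (27, 30)]
Unfold 3 (reflect across h@24): 8 holes -> [(20, 1), (20, 14), (20, 17), (20, 30), (27, 1), (27, 14), (27, 17), (27, 30)]
Unfold 4 (reflect across h@16): 16 holes -> [(4, 1), (4, 14), (4, 17), (4, 30), (11, 1), (11, 14), (11, 17), (11, 30), (20, 1), (20, 14), (20, 17), (20, 30), (27, 1), (27, 14), (27, 17), (27, 30)]
Holes: [(4, 1), (4, 14), (4, 17), (4, 30), (11, 1), (11, 14), (11, 17), (11, 30), (20, 1), (20, 14), (20, 17), (20, 30), (27, 1), (27, 14), (27, 17), (27, 30)]

Answer: no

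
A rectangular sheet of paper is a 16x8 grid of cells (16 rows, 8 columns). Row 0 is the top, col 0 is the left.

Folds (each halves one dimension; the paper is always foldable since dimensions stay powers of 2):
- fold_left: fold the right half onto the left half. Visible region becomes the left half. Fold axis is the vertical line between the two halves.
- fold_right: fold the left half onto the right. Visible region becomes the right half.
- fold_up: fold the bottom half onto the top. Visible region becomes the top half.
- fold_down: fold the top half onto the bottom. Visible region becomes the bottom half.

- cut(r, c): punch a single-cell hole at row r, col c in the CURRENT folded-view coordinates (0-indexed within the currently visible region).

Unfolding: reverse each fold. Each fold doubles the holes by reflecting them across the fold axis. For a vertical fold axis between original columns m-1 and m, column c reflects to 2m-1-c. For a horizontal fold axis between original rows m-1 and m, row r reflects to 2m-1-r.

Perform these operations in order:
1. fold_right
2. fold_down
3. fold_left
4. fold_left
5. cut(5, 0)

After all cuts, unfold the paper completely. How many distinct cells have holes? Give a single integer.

Op 1 fold_right: fold axis v@4; visible region now rows[0,16) x cols[4,8) = 16x4
Op 2 fold_down: fold axis h@8; visible region now rows[8,16) x cols[4,8) = 8x4
Op 3 fold_left: fold axis v@6; visible region now rows[8,16) x cols[4,6) = 8x2
Op 4 fold_left: fold axis v@5; visible region now rows[8,16) x cols[4,5) = 8x1
Op 5 cut(5, 0): punch at orig (13,4); cuts so far [(13, 4)]; region rows[8,16) x cols[4,5) = 8x1
Unfold 1 (reflect across v@5): 2 holes -> [(13, 4), (13, 5)]
Unfold 2 (reflect across v@6): 4 holes -> [(13, 4), (13, 5), (13, 6), (13, 7)]
Unfold 3 (reflect across h@8): 8 holes -> [(2, 4), (2, 5), (2, 6), (2, 7), (13, 4), (13, 5), (13, 6), (13, 7)]
Unfold 4 (reflect across v@4): 16 holes -> [(2, 0), (2, 1), (2, 2), (2, 3), (2, 4), (2, 5), (2, 6), (2, 7), (13, 0), (13, 1), (13, 2), (13, 3), (13, 4), (13, 5), (13, 6), (13, 7)]

Answer: 16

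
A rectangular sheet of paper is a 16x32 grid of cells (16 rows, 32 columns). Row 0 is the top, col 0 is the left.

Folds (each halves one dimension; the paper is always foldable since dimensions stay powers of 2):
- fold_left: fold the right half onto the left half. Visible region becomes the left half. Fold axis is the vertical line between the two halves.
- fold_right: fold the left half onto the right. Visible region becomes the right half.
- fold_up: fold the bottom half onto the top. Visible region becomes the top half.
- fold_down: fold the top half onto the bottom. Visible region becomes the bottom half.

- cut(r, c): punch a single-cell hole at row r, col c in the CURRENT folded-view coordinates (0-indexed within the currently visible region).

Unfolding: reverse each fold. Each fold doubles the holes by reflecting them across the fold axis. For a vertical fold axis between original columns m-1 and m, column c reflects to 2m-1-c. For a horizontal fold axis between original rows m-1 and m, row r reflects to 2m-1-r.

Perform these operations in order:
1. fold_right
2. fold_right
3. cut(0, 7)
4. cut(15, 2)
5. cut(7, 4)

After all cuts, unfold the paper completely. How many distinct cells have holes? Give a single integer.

Answer: 12

Derivation:
Op 1 fold_right: fold axis v@16; visible region now rows[0,16) x cols[16,32) = 16x16
Op 2 fold_right: fold axis v@24; visible region now rows[0,16) x cols[24,32) = 16x8
Op 3 cut(0, 7): punch at orig (0,31); cuts so far [(0, 31)]; region rows[0,16) x cols[24,32) = 16x8
Op 4 cut(15, 2): punch at orig (15,26); cuts so far [(0, 31), (15, 26)]; region rows[0,16) x cols[24,32) = 16x8
Op 5 cut(7, 4): punch at orig (7,28); cuts so far [(0, 31), (7, 28), (15, 26)]; region rows[0,16) x cols[24,32) = 16x8
Unfold 1 (reflect across v@24): 6 holes -> [(0, 16), (0, 31), (7, 19), (7, 28), (15, 21), (15, 26)]
Unfold 2 (reflect across v@16): 12 holes -> [(0, 0), (0, 15), (0, 16), (0, 31), (7, 3), (7, 12), (7, 19), (7, 28), (15, 5), (15, 10), (15, 21), (15, 26)]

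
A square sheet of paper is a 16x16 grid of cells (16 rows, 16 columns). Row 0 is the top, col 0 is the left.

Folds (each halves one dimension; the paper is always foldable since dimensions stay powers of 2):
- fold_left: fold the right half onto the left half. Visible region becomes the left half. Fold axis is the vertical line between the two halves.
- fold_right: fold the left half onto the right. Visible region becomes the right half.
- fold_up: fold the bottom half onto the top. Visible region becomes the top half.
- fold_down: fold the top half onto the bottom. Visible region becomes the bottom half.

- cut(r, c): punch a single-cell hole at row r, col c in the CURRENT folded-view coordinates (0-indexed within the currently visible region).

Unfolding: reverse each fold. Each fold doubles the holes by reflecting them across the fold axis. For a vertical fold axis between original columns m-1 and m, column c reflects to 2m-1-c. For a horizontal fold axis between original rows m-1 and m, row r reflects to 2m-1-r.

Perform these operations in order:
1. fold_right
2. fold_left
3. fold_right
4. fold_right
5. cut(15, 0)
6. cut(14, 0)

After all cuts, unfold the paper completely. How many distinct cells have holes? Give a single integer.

Op 1 fold_right: fold axis v@8; visible region now rows[0,16) x cols[8,16) = 16x8
Op 2 fold_left: fold axis v@12; visible region now rows[0,16) x cols[8,12) = 16x4
Op 3 fold_right: fold axis v@10; visible region now rows[0,16) x cols[10,12) = 16x2
Op 4 fold_right: fold axis v@11; visible region now rows[0,16) x cols[11,12) = 16x1
Op 5 cut(15, 0): punch at orig (15,11); cuts so far [(15, 11)]; region rows[0,16) x cols[11,12) = 16x1
Op 6 cut(14, 0): punch at orig (14,11); cuts so far [(14, 11), (15, 11)]; region rows[0,16) x cols[11,12) = 16x1
Unfold 1 (reflect across v@11): 4 holes -> [(14, 10), (14, 11), (15, 10), (15, 11)]
Unfold 2 (reflect across v@10): 8 holes -> [(14, 8), (14, 9), (14, 10), (14, 11), (15, 8), (15, 9), (15, 10), (15, 11)]
Unfold 3 (reflect across v@12): 16 holes -> [(14, 8), (14, 9), (14, 10), (14, 11), (14, 12), (14, 13), (14, 14), (14, 15), (15, 8), (15, 9), (15, 10), (15, 11), (15, 12), (15, 13), (15, 14), (15, 15)]
Unfold 4 (reflect across v@8): 32 holes -> [(14, 0), (14, 1), (14, 2), (14, 3), (14, 4), (14, 5), (14, 6), (14, 7), (14, 8), (14, 9), (14, 10), (14, 11), (14, 12), (14, 13), (14, 14), (14, 15), (15, 0), (15, 1), (15, 2), (15, 3), (15, 4), (15, 5), (15, 6), (15, 7), (15, 8), (15, 9), (15, 10), (15, 11), (15, 12), (15, 13), (15, 14), (15, 15)]

Answer: 32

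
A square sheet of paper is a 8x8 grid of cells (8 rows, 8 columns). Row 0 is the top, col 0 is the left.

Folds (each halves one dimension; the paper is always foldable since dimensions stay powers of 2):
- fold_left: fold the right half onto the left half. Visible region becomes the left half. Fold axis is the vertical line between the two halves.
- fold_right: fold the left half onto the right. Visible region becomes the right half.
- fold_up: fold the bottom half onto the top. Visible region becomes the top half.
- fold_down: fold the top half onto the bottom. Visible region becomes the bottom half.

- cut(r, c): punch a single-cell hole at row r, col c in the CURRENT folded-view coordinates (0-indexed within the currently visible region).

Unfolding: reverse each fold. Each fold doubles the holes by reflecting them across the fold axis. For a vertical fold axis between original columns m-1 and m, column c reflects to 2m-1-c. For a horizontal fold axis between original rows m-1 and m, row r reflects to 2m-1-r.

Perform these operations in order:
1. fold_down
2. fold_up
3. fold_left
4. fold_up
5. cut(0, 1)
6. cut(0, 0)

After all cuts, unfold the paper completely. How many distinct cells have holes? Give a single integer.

Answer: 32

Derivation:
Op 1 fold_down: fold axis h@4; visible region now rows[4,8) x cols[0,8) = 4x8
Op 2 fold_up: fold axis h@6; visible region now rows[4,6) x cols[0,8) = 2x8
Op 3 fold_left: fold axis v@4; visible region now rows[4,6) x cols[0,4) = 2x4
Op 4 fold_up: fold axis h@5; visible region now rows[4,5) x cols[0,4) = 1x4
Op 5 cut(0, 1): punch at orig (4,1); cuts so far [(4, 1)]; region rows[4,5) x cols[0,4) = 1x4
Op 6 cut(0, 0): punch at orig (4,0); cuts so far [(4, 0), (4, 1)]; region rows[4,5) x cols[0,4) = 1x4
Unfold 1 (reflect across h@5): 4 holes -> [(4, 0), (4, 1), (5, 0), (5, 1)]
Unfold 2 (reflect across v@4): 8 holes -> [(4, 0), (4, 1), (4, 6), (4, 7), (5, 0), (5, 1), (5, 6), (5, 7)]
Unfold 3 (reflect across h@6): 16 holes -> [(4, 0), (4, 1), (4, 6), (4, 7), (5, 0), (5, 1), (5, 6), (5, 7), (6, 0), (6, 1), (6, 6), (6, 7), (7, 0), (7, 1), (7, 6), (7, 7)]
Unfold 4 (reflect across h@4): 32 holes -> [(0, 0), (0, 1), (0, 6), (0, 7), (1, 0), (1, 1), (1, 6), (1, 7), (2, 0), (2, 1), (2, 6), (2, 7), (3, 0), (3, 1), (3, 6), (3, 7), (4, 0), (4, 1), (4, 6), (4, 7), (5, 0), (5, 1), (5, 6), (5, 7), (6, 0), (6, 1), (6, 6), (6, 7), (7, 0), (7, 1), (7, 6), (7, 7)]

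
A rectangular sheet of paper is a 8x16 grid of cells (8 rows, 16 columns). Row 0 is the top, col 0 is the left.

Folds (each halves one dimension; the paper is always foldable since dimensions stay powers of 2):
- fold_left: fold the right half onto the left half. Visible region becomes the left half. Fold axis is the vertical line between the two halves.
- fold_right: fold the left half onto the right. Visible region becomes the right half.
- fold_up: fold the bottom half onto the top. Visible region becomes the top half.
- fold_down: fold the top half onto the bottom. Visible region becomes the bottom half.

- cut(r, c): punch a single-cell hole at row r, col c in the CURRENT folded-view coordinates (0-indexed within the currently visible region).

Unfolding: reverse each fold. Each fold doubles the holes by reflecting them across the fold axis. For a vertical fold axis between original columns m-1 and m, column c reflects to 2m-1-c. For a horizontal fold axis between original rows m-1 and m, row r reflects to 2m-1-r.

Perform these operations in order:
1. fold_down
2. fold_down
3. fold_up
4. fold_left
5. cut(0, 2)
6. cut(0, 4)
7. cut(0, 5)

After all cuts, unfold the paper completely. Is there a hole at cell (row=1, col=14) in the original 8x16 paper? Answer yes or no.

Op 1 fold_down: fold axis h@4; visible region now rows[4,8) x cols[0,16) = 4x16
Op 2 fold_down: fold axis h@6; visible region now rows[6,8) x cols[0,16) = 2x16
Op 3 fold_up: fold axis h@7; visible region now rows[6,7) x cols[0,16) = 1x16
Op 4 fold_left: fold axis v@8; visible region now rows[6,7) x cols[0,8) = 1x8
Op 5 cut(0, 2): punch at orig (6,2); cuts so far [(6, 2)]; region rows[6,7) x cols[0,8) = 1x8
Op 6 cut(0, 4): punch at orig (6,4); cuts so far [(6, 2), (6, 4)]; region rows[6,7) x cols[0,8) = 1x8
Op 7 cut(0, 5): punch at orig (6,5); cuts so far [(6, 2), (6, 4), (6, 5)]; region rows[6,7) x cols[0,8) = 1x8
Unfold 1 (reflect across v@8): 6 holes -> [(6, 2), (6, 4), (6, 5), (6, 10), (6, 11), (6, 13)]
Unfold 2 (reflect across h@7): 12 holes -> [(6, 2), (6, 4), (6, 5), (6, 10), (6, 11), (6, 13), (7, 2), (7, 4), (7, 5), (7, 10), (7, 11), (7, 13)]
Unfold 3 (reflect across h@6): 24 holes -> [(4, 2), (4, 4), (4, 5), (4, 10), (4, 11), (4, 13), (5, 2), (5, 4), (5, 5), (5, 10), (5, 11), (5, 13), (6, 2), (6, 4), (6, 5), (6, 10), (6, 11), (6, 13), (7, 2), (7, 4), (7, 5), (7, 10), (7, 11), (7, 13)]
Unfold 4 (reflect across h@4): 48 holes -> [(0, 2), (0, 4), (0, 5), (0, 10), (0, 11), (0, 13), (1, 2), (1, 4), (1, 5), (1, 10), (1, 11), (1, 13), (2, 2), (2, 4), (2, 5), (2, 10), (2, 11), (2, 13), (3, 2), (3, 4), (3, 5), (3, 10), (3, 11), (3, 13), (4, 2), (4, 4), (4, 5), (4, 10), (4, 11), (4, 13), (5, 2), (5, 4), (5, 5), (5, 10), (5, 11), (5, 13), (6, 2), (6, 4), (6, 5), (6, 10), (6, 11), (6, 13), (7, 2), (7, 4), (7, 5), (7, 10), (7, 11), (7, 13)]
Holes: [(0, 2), (0, 4), (0, 5), (0, 10), (0, 11), (0, 13), (1, 2), (1, 4), (1, 5), (1, 10), (1, 11), (1, 13), (2, 2), (2, 4), (2, 5), (2, 10), (2, 11), (2, 13), (3, 2), (3, 4), (3, 5), (3, 10), (3, 11), (3, 13), (4, 2), (4, 4), (4, 5), (4, 10), (4, 11), (4, 13), (5, 2), (5, 4), (5, 5), (5, 10), (5, 11), (5, 13), (6, 2), (6, 4), (6, 5), (6, 10), (6, 11), (6, 13), (7, 2), (7, 4), (7, 5), (7, 10), (7, 11), (7, 13)]

Answer: no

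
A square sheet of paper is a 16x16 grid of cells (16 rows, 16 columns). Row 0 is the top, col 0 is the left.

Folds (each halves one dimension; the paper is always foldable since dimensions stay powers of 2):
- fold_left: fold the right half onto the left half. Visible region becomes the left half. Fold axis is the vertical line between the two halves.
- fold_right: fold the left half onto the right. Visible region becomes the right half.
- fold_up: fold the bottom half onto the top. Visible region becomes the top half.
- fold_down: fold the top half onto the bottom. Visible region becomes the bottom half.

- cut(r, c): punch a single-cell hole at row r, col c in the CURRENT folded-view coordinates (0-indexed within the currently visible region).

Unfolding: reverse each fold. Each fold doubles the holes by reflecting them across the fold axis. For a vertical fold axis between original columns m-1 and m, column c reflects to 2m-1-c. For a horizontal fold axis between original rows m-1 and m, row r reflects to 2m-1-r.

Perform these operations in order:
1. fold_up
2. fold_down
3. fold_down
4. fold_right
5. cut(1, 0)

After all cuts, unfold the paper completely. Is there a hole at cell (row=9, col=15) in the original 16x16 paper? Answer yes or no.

Op 1 fold_up: fold axis h@8; visible region now rows[0,8) x cols[0,16) = 8x16
Op 2 fold_down: fold axis h@4; visible region now rows[4,8) x cols[0,16) = 4x16
Op 3 fold_down: fold axis h@6; visible region now rows[6,8) x cols[0,16) = 2x16
Op 4 fold_right: fold axis v@8; visible region now rows[6,8) x cols[8,16) = 2x8
Op 5 cut(1, 0): punch at orig (7,8); cuts so far [(7, 8)]; region rows[6,8) x cols[8,16) = 2x8
Unfold 1 (reflect across v@8): 2 holes -> [(7, 7), (7, 8)]
Unfold 2 (reflect across h@6): 4 holes -> [(4, 7), (4, 8), (7, 7), (7, 8)]
Unfold 3 (reflect across h@4): 8 holes -> [(0, 7), (0, 8), (3, 7), (3, 8), (4, 7), (4, 8), (7, 7), (7, 8)]
Unfold 4 (reflect across h@8): 16 holes -> [(0, 7), (0, 8), (3, 7), (3, 8), (4, 7), (4, 8), (7, 7), (7, 8), (8, 7), (8, 8), (11, 7), (11, 8), (12, 7), (12, 8), (15, 7), (15, 8)]
Holes: [(0, 7), (0, 8), (3, 7), (3, 8), (4, 7), (4, 8), (7, 7), (7, 8), (8, 7), (8, 8), (11, 7), (11, 8), (12, 7), (12, 8), (15, 7), (15, 8)]

Answer: no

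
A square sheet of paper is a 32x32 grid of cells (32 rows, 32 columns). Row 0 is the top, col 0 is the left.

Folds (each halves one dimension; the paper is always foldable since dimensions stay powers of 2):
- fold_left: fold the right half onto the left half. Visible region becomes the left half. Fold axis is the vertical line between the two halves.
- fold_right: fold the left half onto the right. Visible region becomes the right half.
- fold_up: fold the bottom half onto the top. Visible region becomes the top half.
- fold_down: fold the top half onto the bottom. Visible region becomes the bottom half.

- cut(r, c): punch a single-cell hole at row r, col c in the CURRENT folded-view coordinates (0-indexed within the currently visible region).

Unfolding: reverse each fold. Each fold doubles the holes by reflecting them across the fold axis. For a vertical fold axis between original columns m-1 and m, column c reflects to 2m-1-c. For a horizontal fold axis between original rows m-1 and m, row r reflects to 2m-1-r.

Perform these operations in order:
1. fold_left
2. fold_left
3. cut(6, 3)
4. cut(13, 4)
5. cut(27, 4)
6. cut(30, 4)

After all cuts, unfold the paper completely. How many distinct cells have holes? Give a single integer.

Op 1 fold_left: fold axis v@16; visible region now rows[0,32) x cols[0,16) = 32x16
Op 2 fold_left: fold axis v@8; visible region now rows[0,32) x cols[0,8) = 32x8
Op 3 cut(6, 3): punch at orig (6,3); cuts so far [(6, 3)]; region rows[0,32) x cols[0,8) = 32x8
Op 4 cut(13, 4): punch at orig (13,4); cuts so far [(6, 3), (13, 4)]; region rows[0,32) x cols[0,8) = 32x8
Op 5 cut(27, 4): punch at orig (27,4); cuts so far [(6, 3), (13, 4), (27, 4)]; region rows[0,32) x cols[0,8) = 32x8
Op 6 cut(30, 4): punch at orig (30,4); cuts so far [(6, 3), (13, 4), (27, 4), (30, 4)]; region rows[0,32) x cols[0,8) = 32x8
Unfold 1 (reflect across v@8): 8 holes -> [(6, 3), (6, 12), (13, 4), (13, 11), (27, 4), (27, 11), (30, 4), (30, 11)]
Unfold 2 (reflect across v@16): 16 holes -> [(6, 3), (6, 12), (6, 19), (6, 28), (13, 4), (13, 11), (13, 20), (13, 27), (27, 4), (27, 11), (27, 20), (27, 27), (30, 4), (30, 11), (30, 20), (30, 27)]

Answer: 16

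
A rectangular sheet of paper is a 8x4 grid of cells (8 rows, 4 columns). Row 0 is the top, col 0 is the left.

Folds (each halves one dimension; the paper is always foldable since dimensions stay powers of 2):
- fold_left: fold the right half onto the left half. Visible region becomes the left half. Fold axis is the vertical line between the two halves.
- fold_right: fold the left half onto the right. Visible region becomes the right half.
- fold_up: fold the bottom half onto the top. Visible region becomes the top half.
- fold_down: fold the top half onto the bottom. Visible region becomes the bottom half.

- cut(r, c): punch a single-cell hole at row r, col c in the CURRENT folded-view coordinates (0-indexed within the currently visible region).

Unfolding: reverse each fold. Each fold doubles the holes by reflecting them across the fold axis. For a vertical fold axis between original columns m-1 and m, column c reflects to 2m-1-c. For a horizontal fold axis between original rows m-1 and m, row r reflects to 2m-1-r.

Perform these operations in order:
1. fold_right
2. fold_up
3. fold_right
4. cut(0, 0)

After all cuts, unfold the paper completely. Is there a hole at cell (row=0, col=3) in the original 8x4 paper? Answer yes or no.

Answer: yes

Derivation:
Op 1 fold_right: fold axis v@2; visible region now rows[0,8) x cols[2,4) = 8x2
Op 2 fold_up: fold axis h@4; visible region now rows[0,4) x cols[2,4) = 4x2
Op 3 fold_right: fold axis v@3; visible region now rows[0,4) x cols[3,4) = 4x1
Op 4 cut(0, 0): punch at orig (0,3); cuts so far [(0, 3)]; region rows[0,4) x cols[3,4) = 4x1
Unfold 1 (reflect across v@3): 2 holes -> [(0, 2), (0, 3)]
Unfold 2 (reflect across h@4): 4 holes -> [(0, 2), (0, 3), (7, 2), (7, 3)]
Unfold 3 (reflect across v@2): 8 holes -> [(0, 0), (0, 1), (0, 2), (0, 3), (7, 0), (7, 1), (7, 2), (7, 3)]
Holes: [(0, 0), (0, 1), (0, 2), (0, 3), (7, 0), (7, 1), (7, 2), (7, 3)]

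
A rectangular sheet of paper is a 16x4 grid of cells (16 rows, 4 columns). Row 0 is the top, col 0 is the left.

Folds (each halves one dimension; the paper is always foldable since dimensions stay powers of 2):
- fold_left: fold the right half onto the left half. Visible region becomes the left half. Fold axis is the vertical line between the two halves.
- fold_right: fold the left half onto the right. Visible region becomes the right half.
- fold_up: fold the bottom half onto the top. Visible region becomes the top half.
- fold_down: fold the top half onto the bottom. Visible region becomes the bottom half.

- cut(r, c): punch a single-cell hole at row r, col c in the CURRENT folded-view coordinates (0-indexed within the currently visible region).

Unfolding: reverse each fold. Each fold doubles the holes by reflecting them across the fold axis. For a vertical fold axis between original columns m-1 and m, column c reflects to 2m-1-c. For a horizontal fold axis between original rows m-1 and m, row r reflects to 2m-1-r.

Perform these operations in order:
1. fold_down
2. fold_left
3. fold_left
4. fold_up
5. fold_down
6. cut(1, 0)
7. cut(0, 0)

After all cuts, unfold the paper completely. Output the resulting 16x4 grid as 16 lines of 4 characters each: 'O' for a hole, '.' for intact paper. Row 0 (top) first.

Op 1 fold_down: fold axis h@8; visible region now rows[8,16) x cols[0,4) = 8x4
Op 2 fold_left: fold axis v@2; visible region now rows[8,16) x cols[0,2) = 8x2
Op 3 fold_left: fold axis v@1; visible region now rows[8,16) x cols[0,1) = 8x1
Op 4 fold_up: fold axis h@12; visible region now rows[8,12) x cols[0,1) = 4x1
Op 5 fold_down: fold axis h@10; visible region now rows[10,12) x cols[0,1) = 2x1
Op 6 cut(1, 0): punch at orig (11,0); cuts so far [(11, 0)]; region rows[10,12) x cols[0,1) = 2x1
Op 7 cut(0, 0): punch at orig (10,0); cuts so far [(10, 0), (11, 0)]; region rows[10,12) x cols[0,1) = 2x1
Unfold 1 (reflect across h@10): 4 holes -> [(8, 0), (9, 0), (10, 0), (11, 0)]
Unfold 2 (reflect across h@12): 8 holes -> [(8, 0), (9, 0), (10, 0), (11, 0), (12, 0), (13, 0), (14, 0), (15, 0)]
Unfold 3 (reflect across v@1): 16 holes -> [(8, 0), (8, 1), (9, 0), (9, 1), (10, 0), (10, 1), (11, 0), (11, 1), (12, 0), (12, 1), (13, 0), (13, 1), (14, 0), (14, 1), (15, 0), (15, 1)]
Unfold 4 (reflect across v@2): 32 holes -> [(8, 0), (8, 1), (8, 2), (8, 3), (9, 0), (9, 1), (9, 2), (9, 3), (10, 0), (10, 1), (10, 2), (10, 3), (11, 0), (11, 1), (11, 2), (11, 3), (12, 0), (12, 1), (12, 2), (12, 3), (13, 0), (13, 1), (13, 2), (13, 3), (14, 0), (14, 1), (14, 2), (14, 3), (15, 0), (15, 1), (15, 2), (15, 3)]
Unfold 5 (reflect across h@8): 64 holes -> [(0, 0), (0, 1), (0, 2), (0, 3), (1, 0), (1, 1), (1, 2), (1, 3), (2, 0), (2, 1), (2, 2), (2, 3), (3, 0), (3, 1), (3, 2), (3, 3), (4, 0), (4, 1), (4, 2), (4, 3), (5, 0), (5, 1), (5, 2), (5, 3), (6, 0), (6, 1), (6, 2), (6, 3), (7, 0), (7, 1), (7, 2), (7, 3), (8, 0), (8, 1), (8, 2), (8, 3), (9, 0), (9, 1), (9, 2), (9, 3), (10, 0), (10, 1), (10, 2), (10, 3), (11, 0), (11, 1), (11, 2), (11, 3), (12, 0), (12, 1), (12, 2), (12, 3), (13, 0), (13, 1), (13, 2), (13, 3), (14, 0), (14, 1), (14, 2), (14, 3), (15, 0), (15, 1), (15, 2), (15, 3)]

Answer: OOOO
OOOO
OOOO
OOOO
OOOO
OOOO
OOOO
OOOO
OOOO
OOOO
OOOO
OOOO
OOOO
OOOO
OOOO
OOOO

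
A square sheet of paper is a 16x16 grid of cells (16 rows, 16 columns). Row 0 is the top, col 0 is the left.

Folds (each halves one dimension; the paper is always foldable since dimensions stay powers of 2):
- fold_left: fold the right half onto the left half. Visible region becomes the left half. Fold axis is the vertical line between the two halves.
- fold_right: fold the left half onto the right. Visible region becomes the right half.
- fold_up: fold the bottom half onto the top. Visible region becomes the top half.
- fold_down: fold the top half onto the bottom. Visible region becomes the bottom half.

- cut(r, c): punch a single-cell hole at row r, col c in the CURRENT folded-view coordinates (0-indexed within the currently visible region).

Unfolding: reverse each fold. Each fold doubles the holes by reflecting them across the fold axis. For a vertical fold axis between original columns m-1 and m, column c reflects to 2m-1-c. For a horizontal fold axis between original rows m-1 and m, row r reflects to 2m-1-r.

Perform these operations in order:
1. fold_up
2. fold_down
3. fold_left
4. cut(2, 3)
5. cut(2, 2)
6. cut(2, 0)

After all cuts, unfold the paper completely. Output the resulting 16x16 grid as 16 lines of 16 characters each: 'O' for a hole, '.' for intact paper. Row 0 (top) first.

Op 1 fold_up: fold axis h@8; visible region now rows[0,8) x cols[0,16) = 8x16
Op 2 fold_down: fold axis h@4; visible region now rows[4,8) x cols[0,16) = 4x16
Op 3 fold_left: fold axis v@8; visible region now rows[4,8) x cols[0,8) = 4x8
Op 4 cut(2, 3): punch at orig (6,3); cuts so far [(6, 3)]; region rows[4,8) x cols[0,8) = 4x8
Op 5 cut(2, 2): punch at orig (6,2); cuts so far [(6, 2), (6, 3)]; region rows[4,8) x cols[0,8) = 4x8
Op 6 cut(2, 0): punch at orig (6,0); cuts so far [(6, 0), (6, 2), (6, 3)]; region rows[4,8) x cols[0,8) = 4x8
Unfold 1 (reflect across v@8): 6 holes -> [(6, 0), (6, 2), (6, 3), (6, 12), (6, 13), (6, 15)]
Unfold 2 (reflect across h@4): 12 holes -> [(1, 0), (1, 2), (1, 3), (1, 12), (1, 13), (1, 15), (6, 0), (6, 2), (6, 3), (6, 12), (6, 13), (6, 15)]
Unfold 3 (reflect across h@8): 24 holes -> [(1, 0), (1, 2), (1, 3), (1, 12), (1, 13), (1, 15), (6, 0), (6, 2), (6, 3), (6, 12), (6, 13), (6, 15), (9, 0), (9, 2), (9, 3), (9, 12), (9, 13), (9, 15), (14, 0), (14, 2), (14, 3), (14, 12), (14, 13), (14, 15)]

Answer: ................
O.OO........OO.O
................
................
................
................
O.OO........OO.O
................
................
O.OO........OO.O
................
................
................
................
O.OO........OO.O
................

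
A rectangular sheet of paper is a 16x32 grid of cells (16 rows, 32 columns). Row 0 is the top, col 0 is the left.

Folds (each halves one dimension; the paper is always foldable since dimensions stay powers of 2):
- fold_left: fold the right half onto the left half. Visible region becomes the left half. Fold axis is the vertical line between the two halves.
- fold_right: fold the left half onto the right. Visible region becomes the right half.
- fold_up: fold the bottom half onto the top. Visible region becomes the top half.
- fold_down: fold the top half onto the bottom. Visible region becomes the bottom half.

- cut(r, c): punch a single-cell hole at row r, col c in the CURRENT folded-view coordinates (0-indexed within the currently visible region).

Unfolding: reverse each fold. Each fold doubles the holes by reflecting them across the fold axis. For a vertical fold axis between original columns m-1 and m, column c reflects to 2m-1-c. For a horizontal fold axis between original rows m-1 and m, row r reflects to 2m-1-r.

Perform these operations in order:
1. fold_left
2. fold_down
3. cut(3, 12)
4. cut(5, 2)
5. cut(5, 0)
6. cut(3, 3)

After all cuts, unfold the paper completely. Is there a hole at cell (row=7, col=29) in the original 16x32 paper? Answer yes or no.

Op 1 fold_left: fold axis v@16; visible region now rows[0,16) x cols[0,16) = 16x16
Op 2 fold_down: fold axis h@8; visible region now rows[8,16) x cols[0,16) = 8x16
Op 3 cut(3, 12): punch at orig (11,12); cuts so far [(11, 12)]; region rows[8,16) x cols[0,16) = 8x16
Op 4 cut(5, 2): punch at orig (13,2); cuts so far [(11, 12), (13, 2)]; region rows[8,16) x cols[0,16) = 8x16
Op 5 cut(5, 0): punch at orig (13,0); cuts so far [(11, 12), (13, 0), (13, 2)]; region rows[8,16) x cols[0,16) = 8x16
Op 6 cut(3, 3): punch at orig (11,3); cuts so far [(11, 3), (11, 12), (13, 0), (13, 2)]; region rows[8,16) x cols[0,16) = 8x16
Unfold 1 (reflect across h@8): 8 holes -> [(2, 0), (2, 2), (4, 3), (4, 12), (11, 3), (11, 12), (13, 0), (13, 2)]
Unfold 2 (reflect across v@16): 16 holes -> [(2, 0), (2, 2), (2, 29), (2, 31), (4, 3), (4, 12), (4, 19), (4, 28), (11, 3), (11, 12), (11, 19), (11, 28), (13, 0), (13, 2), (13, 29), (13, 31)]
Holes: [(2, 0), (2, 2), (2, 29), (2, 31), (4, 3), (4, 12), (4, 19), (4, 28), (11, 3), (11, 12), (11, 19), (11, 28), (13, 0), (13, 2), (13, 29), (13, 31)]

Answer: no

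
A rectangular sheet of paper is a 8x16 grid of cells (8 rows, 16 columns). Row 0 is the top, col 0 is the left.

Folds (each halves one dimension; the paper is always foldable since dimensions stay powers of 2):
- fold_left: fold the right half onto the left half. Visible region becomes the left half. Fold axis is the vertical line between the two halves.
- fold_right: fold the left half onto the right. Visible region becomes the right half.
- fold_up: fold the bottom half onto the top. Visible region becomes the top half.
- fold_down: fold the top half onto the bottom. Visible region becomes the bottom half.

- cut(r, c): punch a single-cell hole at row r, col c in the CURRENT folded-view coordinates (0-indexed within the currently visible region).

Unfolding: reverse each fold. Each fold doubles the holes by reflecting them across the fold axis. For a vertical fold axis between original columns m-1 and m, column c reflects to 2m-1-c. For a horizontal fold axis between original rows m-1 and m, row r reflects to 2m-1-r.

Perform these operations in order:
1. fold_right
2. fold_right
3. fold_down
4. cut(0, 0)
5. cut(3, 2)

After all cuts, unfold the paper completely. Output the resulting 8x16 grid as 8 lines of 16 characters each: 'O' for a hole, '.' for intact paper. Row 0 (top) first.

Answer: .O....O..O....O.
................
................
...OO......OO...
...OO......OO...
................
................
.O....O..O....O.

Derivation:
Op 1 fold_right: fold axis v@8; visible region now rows[0,8) x cols[8,16) = 8x8
Op 2 fold_right: fold axis v@12; visible region now rows[0,8) x cols[12,16) = 8x4
Op 3 fold_down: fold axis h@4; visible region now rows[4,8) x cols[12,16) = 4x4
Op 4 cut(0, 0): punch at orig (4,12); cuts so far [(4, 12)]; region rows[4,8) x cols[12,16) = 4x4
Op 5 cut(3, 2): punch at orig (7,14); cuts so far [(4, 12), (7, 14)]; region rows[4,8) x cols[12,16) = 4x4
Unfold 1 (reflect across h@4): 4 holes -> [(0, 14), (3, 12), (4, 12), (7, 14)]
Unfold 2 (reflect across v@12): 8 holes -> [(0, 9), (0, 14), (3, 11), (3, 12), (4, 11), (4, 12), (7, 9), (7, 14)]
Unfold 3 (reflect across v@8): 16 holes -> [(0, 1), (0, 6), (0, 9), (0, 14), (3, 3), (3, 4), (3, 11), (3, 12), (4, 3), (4, 4), (4, 11), (4, 12), (7, 1), (7, 6), (7, 9), (7, 14)]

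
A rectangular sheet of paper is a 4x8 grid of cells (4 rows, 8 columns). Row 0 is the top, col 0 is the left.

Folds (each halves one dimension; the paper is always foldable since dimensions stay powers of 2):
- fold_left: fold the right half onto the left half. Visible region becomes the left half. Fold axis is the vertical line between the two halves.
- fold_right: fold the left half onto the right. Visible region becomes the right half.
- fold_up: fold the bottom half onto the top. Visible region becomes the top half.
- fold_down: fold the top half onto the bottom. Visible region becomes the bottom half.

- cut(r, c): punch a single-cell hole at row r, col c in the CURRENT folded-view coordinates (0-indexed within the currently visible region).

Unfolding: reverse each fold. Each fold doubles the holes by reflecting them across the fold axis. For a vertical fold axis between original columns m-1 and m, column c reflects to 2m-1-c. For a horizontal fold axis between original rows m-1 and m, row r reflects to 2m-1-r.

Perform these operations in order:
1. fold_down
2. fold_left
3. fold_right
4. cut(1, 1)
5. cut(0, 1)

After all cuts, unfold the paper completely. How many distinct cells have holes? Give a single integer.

Op 1 fold_down: fold axis h@2; visible region now rows[2,4) x cols[0,8) = 2x8
Op 2 fold_left: fold axis v@4; visible region now rows[2,4) x cols[0,4) = 2x4
Op 3 fold_right: fold axis v@2; visible region now rows[2,4) x cols[2,4) = 2x2
Op 4 cut(1, 1): punch at orig (3,3); cuts so far [(3, 3)]; region rows[2,4) x cols[2,4) = 2x2
Op 5 cut(0, 1): punch at orig (2,3); cuts so far [(2, 3), (3, 3)]; region rows[2,4) x cols[2,4) = 2x2
Unfold 1 (reflect across v@2): 4 holes -> [(2, 0), (2, 3), (3, 0), (3, 3)]
Unfold 2 (reflect across v@4): 8 holes -> [(2, 0), (2, 3), (2, 4), (2, 7), (3, 0), (3, 3), (3, 4), (3, 7)]
Unfold 3 (reflect across h@2): 16 holes -> [(0, 0), (0, 3), (0, 4), (0, 7), (1, 0), (1, 3), (1, 4), (1, 7), (2, 0), (2, 3), (2, 4), (2, 7), (3, 0), (3, 3), (3, 4), (3, 7)]

Answer: 16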